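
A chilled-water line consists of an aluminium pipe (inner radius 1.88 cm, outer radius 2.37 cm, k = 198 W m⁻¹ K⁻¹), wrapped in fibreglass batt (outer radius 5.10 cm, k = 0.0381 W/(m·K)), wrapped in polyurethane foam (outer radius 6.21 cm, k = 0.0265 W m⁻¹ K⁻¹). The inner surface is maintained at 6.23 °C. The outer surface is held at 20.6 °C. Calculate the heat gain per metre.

Q' = 3.28 W/m

Treat each layer as a resistance in series:
  R'_aluminium = ln(0.0237/0.0188)/(2πk) = 0.2316/(2π·198) = 1.862×10^-4 m·K/W
  R'_fibreglass batt = ln(0.0510/0.0237)/(2πk) = 0.7664/(2π·0.0381) = 3.201 m·K/W
  R'_polyurethane foam = ln(0.0621/0.0510)/(2πk) = 0.1969/(2π·0.0265) = 1.183 m·K/W
ΣR = 1.862×10^-4 + 3.201 + 1.183 = 4.384 m·K/W
Q' = ΔT/ΣR = (6.23 °C − 20.6 °C)/4.384 = -3.28 W/m
(Negative Q' ⇒ heat flows inward; heat gain = 3.28 W/m.)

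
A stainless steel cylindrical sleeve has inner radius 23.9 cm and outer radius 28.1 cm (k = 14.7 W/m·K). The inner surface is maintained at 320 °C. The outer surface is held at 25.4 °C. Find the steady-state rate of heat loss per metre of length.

Q' = 1.68×10^5 W/m

Q' = 2πk·ΔT/ln(r₂/r₁) = 2π × 14.7 × 294.6 / ln(0.281/0.239) = 1.68×10^5 W/m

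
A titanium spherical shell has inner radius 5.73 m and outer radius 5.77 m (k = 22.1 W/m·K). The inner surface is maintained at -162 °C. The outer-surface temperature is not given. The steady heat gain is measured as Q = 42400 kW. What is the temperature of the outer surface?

T_out = 22.7 °C

Sum the resistances:
  R_titanium = (1/5.73 − 1/5.77)/(4πk) = 0.001210/(4π·22.1) = 4.356×10^-6 K/W
ΣR = 4.356×10^-6 K/W
ΔT = Q·ΣR = 4.24×10^7 × 4.356×10^-6 = 184.7 K
Heat flows inward, so T_out = T_in + ΔT = -162 + 184.7 = 22.7 °C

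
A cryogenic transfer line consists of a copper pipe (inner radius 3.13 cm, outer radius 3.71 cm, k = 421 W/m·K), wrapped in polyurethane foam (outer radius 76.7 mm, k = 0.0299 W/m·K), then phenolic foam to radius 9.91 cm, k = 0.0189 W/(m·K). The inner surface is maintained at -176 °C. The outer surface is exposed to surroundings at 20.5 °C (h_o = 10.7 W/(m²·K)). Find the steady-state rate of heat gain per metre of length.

Treat each layer as a resistance in series:
  R'_copper = ln(0.0371/0.0313)/(2πk) = 0.1700/(2π·421) = 6.427×10^-5 m·K/W
  R'_polyurethane foam = ln(0.0767/0.0371)/(2πk) = 0.7263/(2π·0.0299) = 3.866 m·K/W
  R'_phenolic foam = ln(0.0991/0.0767)/(2πk) = 0.2562/(2π·0.0189) = 2.158 m·K/W
  R'_conv,out = 1/(2πr h) = 1/(2π·0.0991·10.7) = 0.1501 m·K/W
ΣR = 6.427×10^-5 + 3.866 + 2.158 + 0.1501 = 6.174 m·K/W
Q' = ΔT/ΣR = (-176 °C − 20.5 °C)/6.174 = -31.8 W/m
(Negative Q' ⇒ heat flows inward; heat gain = 31.8 W/m.)

Q' = 31.8 W/m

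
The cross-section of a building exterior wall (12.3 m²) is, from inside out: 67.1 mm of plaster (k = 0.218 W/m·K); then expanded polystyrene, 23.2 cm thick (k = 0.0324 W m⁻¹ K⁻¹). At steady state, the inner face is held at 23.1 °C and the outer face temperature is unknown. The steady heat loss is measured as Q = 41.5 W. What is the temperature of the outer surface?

Sum the resistances:
  R_plaster = L/(kA) = 0.0671/(0.218·12.3) = 0.02502 K/W
  R_expanded polystyrene = L/(kA) = 0.232/(0.0324·12.3) = 0.5822 K/W
ΣR = 0.6072 K/W
ΔT = Q·ΣR = 41.5 × 0.6072 = 25.20 K
Heat flows outward, so T_out = T_in − ΔT = 23.1 − 25.20 = -2.10 °C

T_out = -2.10 °C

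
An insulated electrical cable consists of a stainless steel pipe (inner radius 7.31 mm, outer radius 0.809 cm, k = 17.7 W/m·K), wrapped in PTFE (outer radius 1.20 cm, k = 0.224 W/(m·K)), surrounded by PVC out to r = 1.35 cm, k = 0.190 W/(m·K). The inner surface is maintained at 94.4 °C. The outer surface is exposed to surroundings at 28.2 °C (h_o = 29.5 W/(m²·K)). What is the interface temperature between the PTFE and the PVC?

T = 70.5 °C

Treat each layer as a resistance in series:
  R'_stainless steel = ln(0.00809/0.00731)/(2πk) = 0.1014/(2π·17.7) = 9.116×10^-4 m·K/W
  R'_PTFE = ln(0.0120/0.00809)/(2πk) = 0.3943/(2π·0.224) = 0.2801 m·K/W
  R'_PVC = ln(0.0135/0.0120)/(2πk) = 0.1178/(2π·0.190) = 0.09866 m·K/W
  R'_conv,out = 1/(2πr h) = 1/(2π·0.0135·29.5) = 0.3996 m·K/W
ΣR = 9.116×10^-4 + 0.2801 + 0.09866 + 0.3996 = 0.7793 m·K/W
Q' = ΔT/ΣR = (94.4 °C − 28.2 °C)/0.7793 = 84.95 W/m
From the inner boundary to the PTFE/PVC interface, ΣR_partial = 0.2810 m·K/W.
T_interface = T_in − Q'·ΣR_partial = 94.4 °C − (84.95)(0.2810) = 70.5 °C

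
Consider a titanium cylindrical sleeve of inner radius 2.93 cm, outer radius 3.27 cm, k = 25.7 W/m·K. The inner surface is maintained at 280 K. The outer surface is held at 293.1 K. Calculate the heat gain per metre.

Q' = 19.3 kW/m

Q' = 2πk·ΔT/ln(r₂/r₁) = 2π × 25.7 × 13.1 / ln(0.0327/0.0293) = 19300 W/m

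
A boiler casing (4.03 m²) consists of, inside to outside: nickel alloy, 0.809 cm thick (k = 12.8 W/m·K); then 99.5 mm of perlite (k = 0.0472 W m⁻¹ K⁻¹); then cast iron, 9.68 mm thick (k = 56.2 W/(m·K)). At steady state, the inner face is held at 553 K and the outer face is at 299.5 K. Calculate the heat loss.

Resistance network (inner→outer):
  R_nickel alloy = L/(kA) = 0.00809/(12.8·4.03) = 1.568×10^-4 K/W
  R_perlite = L/(kA) = 0.0995/(0.0472·4.03) = 0.5231 K/W
  R_cast iron = L/(kA) = 0.00968/(56.2·4.03) = 4.274×10^-5 K/W
ΣR = 1.568×10^-4 + 0.5231 + 4.274×10^-5 = 0.5233 K/W
Q = ΔT/ΣR = (553 K − 299.5 K)/0.5233 = 484 W

Q = 484 W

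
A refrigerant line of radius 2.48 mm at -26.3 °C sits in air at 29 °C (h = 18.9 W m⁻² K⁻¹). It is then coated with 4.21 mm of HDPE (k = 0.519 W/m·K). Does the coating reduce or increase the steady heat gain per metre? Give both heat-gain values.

Critical radius for a cylinder: r_cr = k/h = 0.0275 m = 2.75 cm.
Outer radius after coating: r₂ = 0.00248 + 0.00421 = 0.00669 m.
Since r₁ < r_cr and r₂ ≤ r_cr, the coating moves toward the maximum at r_cr — heat gain rises.
Bare: R = 1/(2πr₁h) = 3.396 m·K/W; Q = 55.3/3.396 = 16.3 W/m.
Coated: R = R_cond + R_conv = 1.563 m·K/W; Q = 55.3/1.563 = 35.4 W/m.

increases: 16.3 → 35.4 W/m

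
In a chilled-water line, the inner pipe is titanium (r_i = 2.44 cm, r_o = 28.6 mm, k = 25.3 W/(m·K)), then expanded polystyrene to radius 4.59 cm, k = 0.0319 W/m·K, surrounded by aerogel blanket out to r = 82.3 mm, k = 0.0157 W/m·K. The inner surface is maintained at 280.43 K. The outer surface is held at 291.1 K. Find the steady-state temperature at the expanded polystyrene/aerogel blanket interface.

T = 283.5 K

Treat each layer as a resistance in series:
  R'_titanium = ln(0.0286/0.0244)/(2πk) = 0.1588/(2π·25.3) = 9.991×10^-4 m·K/W
  R'_expanded polystyrene = ln(0.0459/0.0286)/(2πk) = 0.4731/(2π·0.0319) = 2.360 m·K/W
  R'_aerogel blanket = ln(0.0823/0.0459)/(2πk) = 0.5839/(2π·0.0157) = 5.919 m·K/W
ΣR = 9.991×10^-4 + 2.360 + 5.919 = 8.280 m·K/W
Q' = ΔT/ΣR = (280.43 K − 291.1 K)/8.280 = -1.289 W/m
From the inner boundary to the expanded polystyrene/aerogel blanket interface, ΣR_partial = 2.361 m·K/W.
T_interface = T_in − Q'·ΣR_partial = 280.43 K − (-1.289)(2.361) = 283.5 K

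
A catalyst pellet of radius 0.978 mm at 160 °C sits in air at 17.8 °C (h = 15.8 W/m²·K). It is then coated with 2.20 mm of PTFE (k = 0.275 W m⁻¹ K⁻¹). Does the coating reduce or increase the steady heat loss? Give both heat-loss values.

increases: 0.0270 → 0.202 W

Critical radius for a sphere: r_cr = 2k/h = 0.0348 m = 3.48 cm.
Outer radius after coating: r₂ = 9.78×10^-4 + 0.00220 = 0.003178 m.
Since r₁ < r_cr and r₂ ≤ r_cr, the coating moves toward the maximum at r_cr — heat loss rises.
Bare: R = 1/(4πr₁²h) = 5266 K/W; Q = 142.2/5266 = 0.0270 W.
Coated: R = R_cond + R_conv = 703.5 K/W; Q = 142.2/703.5 = 0.202 W.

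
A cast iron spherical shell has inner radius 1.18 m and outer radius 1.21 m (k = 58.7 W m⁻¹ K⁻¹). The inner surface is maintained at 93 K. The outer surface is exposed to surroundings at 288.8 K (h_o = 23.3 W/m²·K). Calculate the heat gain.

Treat each layer as a resistance in series:
  R_cast iron = (1/1.18 − 1/1.21)/(4πk) = 0.02101/(4π·58.7) = 2.848×10^-5 K/W
  R_conv,out = 1/(4πr²h) = 1/(4π·1.21²·23.3) = 0.002333 K/W
ΣR = 2.848×10^-5 + 0.002333 = 0.002361 K/W
Q = ΔT/ΣR = (93 K − 288.8 K)/0.002361 = -82900 W
(Negative Q ⇒ heat flows inward; heat gain = 82900 W.)

Q = 82900 W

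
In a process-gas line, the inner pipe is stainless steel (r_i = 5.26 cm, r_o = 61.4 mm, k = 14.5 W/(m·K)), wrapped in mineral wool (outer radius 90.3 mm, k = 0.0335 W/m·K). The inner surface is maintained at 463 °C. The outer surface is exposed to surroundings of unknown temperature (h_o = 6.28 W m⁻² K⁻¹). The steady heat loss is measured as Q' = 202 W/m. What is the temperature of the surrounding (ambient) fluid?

T_out = 35.8 °C

Sum the resistances:
  R'_stainless steel = ln(0.0614/0.0526)/(2πk) = 0.1547/(2π·14.5) = 0.001698 m·K/W
  R'_mineral wool = ln(0.0903/0.0614)/(2πk) = 0.3857/(2π·0.0335) = 1.833 m·K/W
  R'_conv,out = 1/(2πr h) = 1/(2π·0.0903·6.28) = 0.2807 m·K/W
ΣR = 2.115 m·K/W
ΔT = Q'·ΣR = 202 × 2.115 = 427.2 K
Heat flows outward, so T_out = T_in − ΔT = 463 − 427.2 = 35.8 °C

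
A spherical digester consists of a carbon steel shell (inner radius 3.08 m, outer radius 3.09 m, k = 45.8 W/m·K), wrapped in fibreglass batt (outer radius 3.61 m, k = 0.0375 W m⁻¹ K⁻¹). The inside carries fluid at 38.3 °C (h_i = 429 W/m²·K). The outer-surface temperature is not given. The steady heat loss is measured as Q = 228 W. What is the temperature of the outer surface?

T_out = 15.7 °C

Sum the resistances:
  R_conv,in = 1/(4πr²h) = 1/(4π·3.08²·429) = 1.955×10^-5 K/W
  R_carbon steel = (1/3.08 − 1/3.09)/(4πk) = 0.001051/(4π·45.8) = 1.826×10^-6 K/W
  R_fibreglass batt = (1/3.09 − 1/3.61)/(4πk) = 0.04662/(4π·0.0375) = 0.09892 K/W
ΣR = 0.09894 K/W
ΔT = Q·ΣR = 228 × 0.09894 = 22.56 K
Heat flows outward, so T_out = T_in − ΔT = 38.3 − 22.56 = 15.7 °C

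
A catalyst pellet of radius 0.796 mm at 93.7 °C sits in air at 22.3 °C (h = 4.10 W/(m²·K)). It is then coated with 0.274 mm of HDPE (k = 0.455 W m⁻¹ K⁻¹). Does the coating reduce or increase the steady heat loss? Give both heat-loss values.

increases: 0.00233 → 0.00420 W

Critical radius for a sphere: r_cr = 2k/h = 0.222 m = 22.2 cm.
Outer radius after coating: r₂ = 7.96×10^-4 + 2.74×10^-4 = 0.001070 m.
Since r₁ < r_cr and r₂ ≤ r_cr, the coating moves toward the maximum at r_cr — heat loss rises.
Bare: R = 1/(4πr₁²h) = 30630 K/W; Q = 71.4/30630 = 0.00233 W.
Coated: R = R_cond + R_conv = 17010 K/W; Q = 71.4/17010 = 0.00420 W.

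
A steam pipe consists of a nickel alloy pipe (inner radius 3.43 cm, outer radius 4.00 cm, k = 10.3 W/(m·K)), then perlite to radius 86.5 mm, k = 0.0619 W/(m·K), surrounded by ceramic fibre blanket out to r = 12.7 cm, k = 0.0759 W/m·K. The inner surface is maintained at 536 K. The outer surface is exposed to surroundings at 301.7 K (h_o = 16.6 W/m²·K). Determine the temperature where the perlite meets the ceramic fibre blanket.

T = 374 K

Treat each layer as a resistance in series:
  R'_nickel alloy = ln(0.0400/0.0343)/(2πk) = 0.1537/(2π·10.3) = 0.002375 m·K/W
  R'_perlite = ln(0.0865/0.0400)/(2πk) = 0.7713/(2π·0.0619) = 1.983 m·K/W
  R'_ceramic fibre blanket = ln(0.127/0.0865)/(2πk) = 0.3840/(2π·0.0759) = 0.8053 m·K/W
  R'_conv,out = 1/(2πr h) = 1/(2π·0.127·16.6) = 0.07549 m·K/W
ΣR = 0.002375 + 1.983 + 0.8053 + 0.07549 = 2.866 m·K/W
Q' = ΔT/ΣR = (536 K − 301.7 K)/2.866 = 81.75 W/m
From the inner boundary to the perlite/ceramic fibre blanket interface, ΣR_partial = 1.985 m·K/W.
T_interface = T_in − Q'·ΣR_partial = 536 K − (81.75)(1.985) = 374 K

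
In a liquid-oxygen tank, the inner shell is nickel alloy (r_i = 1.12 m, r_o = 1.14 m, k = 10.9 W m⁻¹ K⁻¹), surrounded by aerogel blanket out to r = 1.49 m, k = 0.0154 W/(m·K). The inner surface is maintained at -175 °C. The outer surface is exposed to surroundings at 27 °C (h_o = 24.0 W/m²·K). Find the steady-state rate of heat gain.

Treat each layer as a resistance in series:
  R_nickel alloy = (1/1.12 − 1/1.14)/(4πk) = 0.01566/(4π·10.9) = 1.144×10^-4 K/W
  R_aerogel blanket = (1/1.14 − 1/1.49)/(4πk) = 0.2061/(4π·0.0154) = 1.065 K/W
  R_conv,out = 1/(4πr²h) = 1/(4π·1.49²·24.0) = 0.001494 K/W
ΣR = 1.144×10^-4 + 1.065 + 0.001494 = 1.067 K/W
Q = ΔT/ΣR = (-175 °C − 27 °C)/1.067 = -189 W
(Negative Q ⇒ heat flows inward; heat gain = 189 W.)

Q = 189 W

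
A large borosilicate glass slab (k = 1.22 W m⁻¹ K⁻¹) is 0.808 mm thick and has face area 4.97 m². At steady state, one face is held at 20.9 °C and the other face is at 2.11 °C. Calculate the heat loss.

Q = 141 kW

Q = kA·ΔT/L = 1.22 × 4.97 × |20.9 °C − 2.11 °C| / 8.08×10^-4 = 1.41×10^5 W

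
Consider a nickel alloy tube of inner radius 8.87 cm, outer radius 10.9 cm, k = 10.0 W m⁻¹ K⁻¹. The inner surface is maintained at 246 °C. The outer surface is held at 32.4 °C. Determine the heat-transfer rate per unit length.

Q' = 2πk·ΔT/ln(r₂/r₁) = 2π × 10.0 × 213.6 / ln(0.109/0.0887) = 65100 W/m

Q' = 65.1 kW/m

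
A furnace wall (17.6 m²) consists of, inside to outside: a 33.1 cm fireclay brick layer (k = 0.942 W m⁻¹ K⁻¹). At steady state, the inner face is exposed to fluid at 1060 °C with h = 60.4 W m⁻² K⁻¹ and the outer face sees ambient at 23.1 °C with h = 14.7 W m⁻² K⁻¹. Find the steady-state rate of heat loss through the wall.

Q = 41900 W

Series thermal resistances, inner to outer:
  R_conv,in = 1/(hA) = 1/(60.4·17.6) = 9.407×10^-4 K/W
  R_fireclay brick = L/(kA) = 0.331/(0.942·17.6) = 0.01996 K/W
  R_conv,out = 1/(hA) = 1/(14.7·17.6) = 0.003865 K/W
ΣR = 9.407×10^-4 + 0.01996 + 0.003865 = 0.02477 K/W
Q = ΔT/ΣR = (1060 °C − 23.1 °C)/0.02477 = 41900 W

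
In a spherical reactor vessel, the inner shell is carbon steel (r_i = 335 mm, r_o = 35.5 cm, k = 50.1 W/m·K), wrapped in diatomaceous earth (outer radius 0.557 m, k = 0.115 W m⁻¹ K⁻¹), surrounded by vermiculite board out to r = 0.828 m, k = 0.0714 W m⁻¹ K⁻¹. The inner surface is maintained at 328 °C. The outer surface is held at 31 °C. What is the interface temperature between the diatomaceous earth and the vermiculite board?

Treat each layer as a resistance in series:
  R_carbon steel = (1/0.335 − 1/0.355)/(4πk) = 0.1682/(4π·50.1) = 2.671×10^-4 K/W
  R_diatomaceous earth = (1/0.355 − 1/0.557)/(4πk) = 1.022/(4π·0.115) = 0.7069 K/W
  R_vermiculite board = (1/0.557 − 1/0.828)/(4πk) = 0.5876/(4π·0.0714) = 0.6549 K/W
ΣR = 2.671×10^-4 + 0.7069 + 0.6549 = 1.362 K/W
Q = ΔT/ΣR = (328 °C − 31 °C)/1.362 = 218.1 W
From the inner boundary to the diatomaceous earth/vermiculite board interface, ΣR_partial = 0.7072 K/W.
T_interface = T_in − Q·ΣR_partial = 328 °C − (218.1)(0.7072) = 174 °C

T = 174 °C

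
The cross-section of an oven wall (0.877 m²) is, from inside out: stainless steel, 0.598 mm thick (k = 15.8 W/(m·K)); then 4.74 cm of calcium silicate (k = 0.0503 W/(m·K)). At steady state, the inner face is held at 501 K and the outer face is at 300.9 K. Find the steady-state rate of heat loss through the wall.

Treat each layer as a resistance in series:
  R_stainless steel = L/(kA) = 5.98×10^-4/(15.8·0.877) = 4.316×10^-5 K/W
  R_calcium silicate = L/(kA) = 0.0474/(0.0503·0.877) = 1.075 K/W
ΣR = 4.316×10^-5 + 1.075 = 1.075 K/W
Q = ΔT/ΣR = (501 K − 300.9 K)/1.075 = 186 W

Q = 186 W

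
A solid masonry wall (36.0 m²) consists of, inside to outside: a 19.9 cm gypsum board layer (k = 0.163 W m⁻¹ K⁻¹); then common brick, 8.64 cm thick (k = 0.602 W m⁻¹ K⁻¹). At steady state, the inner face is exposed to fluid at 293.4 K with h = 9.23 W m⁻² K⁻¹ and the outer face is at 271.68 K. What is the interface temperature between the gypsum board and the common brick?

T = 273.80 K

Treat each layer as a resistance in series:
  R_conv,in = 1/(hA) = 1/(9.23·36.0) = 0.003010 K/W
  R_gypsum board = L/(kA) = 0.199/(0.163·36.0) = 0.03391 K/W
  R_common brick = L/(kA) = 0.0864/(0.602·36.0) = 0.003987 K/W
ΣR = 0.003010 + 0.03391 + 0.003987 = 0.04091 K/W
Q = ΔT/ΣR = (293.4 K − 271.68 K)/0.04091 = 530.9 W
From the inner boundary to the gypsum board/common brick interface, ΣR_partial = 0.03692 K/W.
T_interface = T_in − Q·ΣR_partial = 293.4 K − (530.9)(0.03692) = 273.80 K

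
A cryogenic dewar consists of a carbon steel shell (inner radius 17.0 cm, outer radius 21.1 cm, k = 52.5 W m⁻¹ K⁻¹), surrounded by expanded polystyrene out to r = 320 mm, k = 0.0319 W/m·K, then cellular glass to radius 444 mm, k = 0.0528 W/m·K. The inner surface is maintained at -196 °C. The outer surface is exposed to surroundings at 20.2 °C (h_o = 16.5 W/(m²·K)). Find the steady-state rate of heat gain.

Treat each layer as a resistance in series:
  R_carbon steel = (1/0.170 − 1/0.211)/(4πk) = 1.143/(4π·52.5) = 0.001733 K/W
  R_expanded polystyrene = (1/0.211 − 1/0.320)/(4πk) = 1.614/(4π·0.0319) = 4.027 K/W
  R_cellular glass = (1/0.320 − 1/0.444)/(4πk) = 0.8727/(4π·0.0528) = 1.315 K/W
  R_conv,out = 1/(4πr²h) = 1/(4π·0.444²·16.5) = 0.02446 K/W
ΣR = 0.001733 + 4.027 + 1.315 + 0.02446 = 5.368 K/W
Q = ΔT/ΣR = (-196 °C − 20.2 °C)/5.368 = -40.3 W
(Negative Q ⇒ heat flows inward; heat gain = 40.3 W.)

Q = 40.3 W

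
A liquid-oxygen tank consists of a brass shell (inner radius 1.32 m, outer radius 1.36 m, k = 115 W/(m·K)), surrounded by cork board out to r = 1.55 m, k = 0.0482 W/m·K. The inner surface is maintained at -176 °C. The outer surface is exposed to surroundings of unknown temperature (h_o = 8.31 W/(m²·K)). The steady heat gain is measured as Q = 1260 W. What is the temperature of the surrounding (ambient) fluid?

T_out = 16.5 °C

Sum the resistances:
  R_brass = (1/1.32 − 1/1.36)/(4πk) = 0.02228/(4π·115) = 1.542×10^-5 K/W
  R_cork board = (1/1.36 − 1/1.55)/(4πk) = 0.09013/(4π·0.0482) = 0.1488 K/W
  R_conv,out = 1/(4πr²h) = 1/(4π·1.55²·8.31) = 0.003986 K/W
ΣR = 0.1528 K/W
ΔT = Q·ΣR = 1260 × 0.1528 = 192.5 K
Heat flows inward, so T_out = T_in + ΔT = -176 + 192.5 = 16.5 °C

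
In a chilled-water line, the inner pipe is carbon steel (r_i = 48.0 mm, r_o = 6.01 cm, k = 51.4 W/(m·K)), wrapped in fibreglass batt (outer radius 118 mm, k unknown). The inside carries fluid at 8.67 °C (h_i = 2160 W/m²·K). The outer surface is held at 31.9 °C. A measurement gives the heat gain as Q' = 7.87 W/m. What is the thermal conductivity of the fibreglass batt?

ΣR = ΔT/Q' = |8.67 − 31.9|/7.87 = 2.952 m·K/W
Known resistances:
  R'_conv,in = 1/(2πr h) = 1/(2π·0.0480·2160) = 0.001535 m·K/W
  R'_carbon steel = ln(0.0601/0.0480)/(2πk) = 0.2248/(2π·51.4) = 6.961×10^-4 m·K/W
R_fibreglass batt = ΣR − ΣR_known = 2.952 − 0.002231 = 2.950 m·K/W
ln(r₂/r₁)/(2πk) = 2.950 ⇒ k = 0.6747/(2π·2.950) = 0.0364 W/m·K

k = 0.0364 W/m·K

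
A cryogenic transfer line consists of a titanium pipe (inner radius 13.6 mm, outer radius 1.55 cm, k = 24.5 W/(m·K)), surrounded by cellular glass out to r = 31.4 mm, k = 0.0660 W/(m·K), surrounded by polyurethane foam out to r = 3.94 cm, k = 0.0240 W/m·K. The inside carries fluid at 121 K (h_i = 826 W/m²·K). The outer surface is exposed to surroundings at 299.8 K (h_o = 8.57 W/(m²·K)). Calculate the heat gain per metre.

Treat each layer as a resistance in series:
  R'_conv,in = 1/(2πr h) = 1/(2π·0.0136·826) = 0.01417 m·K/W
  R'_titanium = ln(0.0155/0.0136)/(2πk) = 0.1308/(2π·24.5) = 8.495×10^-4 m·K/W
  R'_cellular glass = ln(0.0314/0.0155)/(2πk) = 0.7060/(2π·0.0660) = 1.702 m·K/W
  R'_polyurethane foam = ln(0.0394/0.0314)/(2πk) = 0.2270/(2π·0.0240) = 1.505 m·K/W
  R'_conv,out = 1/(2πr h) = 1/(2π·0.0394·8.57) = 0.4713 m·K/W
ΣR = 0.01417 + 8.495×10^-4 + 1.702 + 1.505 + 0.4713 = 3.693 m·K/W
Q' = ΔT/ΣR = (121 K − 299.8 K)/3.693 = -48.4 W/m
(Negative Q' ⇒ heat flows inward; heat gain = 48.4 W/m.)

Q' = 48.4 W/m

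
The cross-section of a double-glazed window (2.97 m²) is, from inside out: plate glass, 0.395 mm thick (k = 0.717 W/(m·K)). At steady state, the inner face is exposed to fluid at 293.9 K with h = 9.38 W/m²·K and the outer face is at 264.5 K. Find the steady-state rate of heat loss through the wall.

Resistance network (inner→outer):
  R_conv,in = 1/(hA) = 1/(9.38·2.97) = 0.03590 K/W
  R_plate glass = L/(kA) = 3.95×10^-4/(0.717·2.97) = 1.855×10^-4 K/W
ΣR = 0.03590 + 1.855×10^-4 = 0.03609 K/W
Q = ΔT/ΣR = (293.9 K − 264.5 K)/0.03609 = 815 W

Q = 815 W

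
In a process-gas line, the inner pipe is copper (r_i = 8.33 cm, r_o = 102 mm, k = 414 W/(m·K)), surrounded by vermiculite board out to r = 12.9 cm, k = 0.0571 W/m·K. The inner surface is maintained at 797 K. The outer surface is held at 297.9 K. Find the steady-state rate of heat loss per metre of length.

Series thermal resistances, inner to outer:
  R'_copper = ln(0.102/0.0833)/(2πk) = 0.2025/(2π·414) = 7.786×10^-5 m·K/W
  R'_vermiculite board = ln(0.129/0.102)/(2πk) = 0.2348/(2π·0.0571) = 0.6546 m·K/W
ΣR = 7.786×10^-5 + 0.6546 = 0.6547 m·K/W
Q' = ΔT/ΣR = (797 K − 297.9 K)/0.6547 = 762 W/m

Q' = 762 W/m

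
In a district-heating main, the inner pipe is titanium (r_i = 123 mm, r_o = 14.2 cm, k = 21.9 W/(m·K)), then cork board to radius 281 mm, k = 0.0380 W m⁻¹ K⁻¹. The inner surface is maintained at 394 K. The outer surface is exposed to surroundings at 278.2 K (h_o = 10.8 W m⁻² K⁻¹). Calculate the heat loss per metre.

Series thermal resistances, inner to outer:
  R'_titanium = ln(0.142/0.123)/(2πk) = 0.1436/(2π·21.9) = 0.001044 m·K/W
  R'_cork board = ln(0.281/0.142)/(2πk) = 0.6825/(2π·0.0380) = 2.859 m·K/W
  R'_conv,out = 1/(2πr h) = 1/(2π·0.281·10.8) = 0.05244 m·K/W
ΣR = 0.001044 + 2.859 + 0.05244 = 2.912 m·K/W
Q' = ΔT/ΣR = (394 K − 278.2 K)/2.912 = 39.8 W/m

Q' = 39.8 W/m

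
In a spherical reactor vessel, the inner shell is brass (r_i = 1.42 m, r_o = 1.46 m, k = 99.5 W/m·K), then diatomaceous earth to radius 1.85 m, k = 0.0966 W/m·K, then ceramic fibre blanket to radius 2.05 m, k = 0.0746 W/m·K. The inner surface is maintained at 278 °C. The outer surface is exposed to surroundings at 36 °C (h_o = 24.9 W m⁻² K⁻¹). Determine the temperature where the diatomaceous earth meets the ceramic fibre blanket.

Resistance network (inner→outer):
  R_brass = (1/1.42 − 1/1.46)/(4πk) = 0.01929/(4π·99.5) = 1.543×10^-5 K/W
  R_diatomaceous earth = (1/1.46 − 1/1.85)/(4πk) = 0.1444/(4π·0.0966) = 0.1189 K/W
  R_ceramic fibre blanket = (1/1.85 − 1/2.05)/(4πk) = 0.05274/(4π·0.0746) = 0.05625 K/W
  R_conv,out = 1/(4πr²h) = 1/(4π·2.05²·24.9) = 7.605×10^-4 K/W
ΣR = 1.543×10^-5 + 0.1189 + 0.05625 + 7.605×10^-4 = 0.1759 K/W
Q = ΔT/ΣR = (278 °C − 36 °C)/0.1759 = 1376 W
From the inner boundary to the diatomaceous earth/ceramic fibre blanket interface, ΣR_partial = 0.1189 K/W.
T_interface = T_in − Q·ΣR_partial = 278 °C − (1376)(0.1189) = 114 °C

T = 114 °C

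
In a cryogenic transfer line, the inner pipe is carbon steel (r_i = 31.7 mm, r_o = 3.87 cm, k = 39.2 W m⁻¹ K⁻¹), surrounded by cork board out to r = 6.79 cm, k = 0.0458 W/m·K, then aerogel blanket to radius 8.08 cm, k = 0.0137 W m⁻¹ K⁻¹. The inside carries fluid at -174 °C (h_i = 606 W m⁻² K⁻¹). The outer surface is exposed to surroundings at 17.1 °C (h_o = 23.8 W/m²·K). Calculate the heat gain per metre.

Treat each layer as a resistance in series:
  R'_conv,in = 1/(2πr h) = 1/(2π·0.0317·606) = 0.008285 m·K/W
  R'_carbon steel = ln(0.0387/0.0317)/(2πk) = 0.1995/(2π·39.2) = 8.101×10^-4 m·K/W
  R'_cork board = ln(0.0679/0.0387)/(2πk) = 0.5622/(2π·0.0458) = 1.954 m·K/W
  R'_aerogel blanket = ln(0.0808/0.0679)/(2πk) = 0.1739/(2π·0.0137) = 2.021 m·K/W
  R'_conv,out = 1/(2πr h) = 1/(2π·0.0808·23.8) = 0.08276 m·K/W
ΣR = 0.008285 + 8.101×10^-4 + 1.954 + 2.021 + 0.08276 = 4.067 m·K/W
Q' = ΔT/ΣR = (-174 °C − 17.1 °C)/4.067 = -47.0 W/m
(Negative Q' ⇒ heat flows inward; heat gain = 47.0 W/m.)

Q' = 47.0 W/m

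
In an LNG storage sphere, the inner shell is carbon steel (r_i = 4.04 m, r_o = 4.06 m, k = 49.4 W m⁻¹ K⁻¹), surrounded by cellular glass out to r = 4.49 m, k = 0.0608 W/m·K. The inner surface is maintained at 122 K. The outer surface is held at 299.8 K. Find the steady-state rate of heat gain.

Q = 5.76 kW

Treat each layer as a resistance in series:
  R_carbon steel = (1/4.04 − 1/4.06)/(4πk) = 0.001219/(4π·49.4) = 1.964×10^-6 K/W
  R_cellular glass = (1/4.06 − 1/4.49)/(4πk) = 0.02359/(4π·0.0608) = 0.03087 K/W
ΣR = 1.964×10^-6 + 0.03087 = 0.03087 K/W
Q = ΔT/ΣR = (122 K − 299.8 K)/0.03087 = -5760 W
(Negative Q ⇒ heat flows inward; heat gain = 5760 W.)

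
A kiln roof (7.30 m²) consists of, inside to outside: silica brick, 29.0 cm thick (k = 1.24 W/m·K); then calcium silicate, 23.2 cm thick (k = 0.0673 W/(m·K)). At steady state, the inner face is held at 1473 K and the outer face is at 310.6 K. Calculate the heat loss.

Q = 2310 W

Resistance network (inner→outer):
  R_silica brick = L/(kA) = 0.290/(1.24·7.30) = 0.03204 K/W
  R_calcium silicate = L/(kA) = 0.232/(0.0673·7.30) = 0.4722 K/W
ΣR = 0.03204 + 0.4722 = 0.5042 K/W
Q = ΔT/ΣR = (1473 K − 310.6 K)/0.5042 = 2310 W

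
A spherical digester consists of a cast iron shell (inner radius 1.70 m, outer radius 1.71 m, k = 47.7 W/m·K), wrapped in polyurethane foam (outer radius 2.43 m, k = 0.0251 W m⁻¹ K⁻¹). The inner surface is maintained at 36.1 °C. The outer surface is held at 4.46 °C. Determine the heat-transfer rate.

Series thermal resistances, inner to outer:
  R_cast iron = (1/1.70 − 1/1.71)/(4πk) = 0.003440/(4π·47.7) = 5.739×10^-6 K/W
  R_polyurethane foam = (1/1.71 − 1/2.43)/(4πk) = 0.1733/(4π·0.0251) = 0.5493 K/W
ΣR = 5.739×10^-6 + 0.5493 = 0.5493 K/W
Q = ΔT/ΣR = (36.1 °C − 4.46 °C)/0.5493 = 57.6 W

Q = 57.6 W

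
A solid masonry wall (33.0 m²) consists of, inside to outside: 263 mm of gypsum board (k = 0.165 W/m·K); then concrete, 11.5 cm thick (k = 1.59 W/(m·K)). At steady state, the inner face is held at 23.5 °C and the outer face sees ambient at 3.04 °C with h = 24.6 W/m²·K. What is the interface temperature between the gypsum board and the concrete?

T = 4.39 °C

Series thermal resistances, inner to outer:
  R_gypsum board = L/(kA) = 0.263/(0.165·33.0) = 0.04830 K/W
  R_concrete = L/(kA) = 0.115/(1.59·33.0) = 0.002192 K/W
  R_conv,out = 1/(hA) = 1/(24.6·33.0) = 0.001232 K/W
ΣR = 0.04830 + 0.002192 + 0.001232 = 0.05172 K/W
Q = ΔT/ΣR = (23.5 °C − 3.04 °C)/0.05172 = 395.6 W
From the inner boundary to the gypsum board/concrete interface, ΣR_partial = 0.04830 K/W.
T_interface = T_in − Q·ΣR_partial = 23.5 °C − (395.6)(0.04830) = 4.39 °C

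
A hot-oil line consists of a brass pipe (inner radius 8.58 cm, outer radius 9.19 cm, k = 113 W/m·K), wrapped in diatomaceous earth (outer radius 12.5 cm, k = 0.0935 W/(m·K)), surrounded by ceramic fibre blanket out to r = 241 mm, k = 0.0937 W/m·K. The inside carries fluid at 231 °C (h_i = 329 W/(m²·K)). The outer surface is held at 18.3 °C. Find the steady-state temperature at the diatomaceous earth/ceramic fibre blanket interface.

Treat each layer as a resistance in series:
  R'_conv,in = 1/(2πr h) = 1/(2π·0.0858·329) = 0.005638 m·K/W
  R'_brass = ln(0.0919/0.0858)/(2πk) = 0.06868/(2π·113) = 9.674×10^-5 m·K/W
  R'_diatomaceous earth = ln(0.125/0.0919)/(2πk) = 0.3076/(2π·0.0935) = 0.5236 m·K/W
  R'_ceramic fibre blanket = ln(0.241/0.125)/(2πk) = 0.6565/(2π·0.0937) = 1.115 m·K/W
ΣR = 0.005638 + 9.674×10^-5 + 0.5236 + 1.115 = 1.644 m·K/W
Q' = ΔT/ΣR = (231 °C − 18.3 °C)/1.644 = 129.4 W/m
From the inner boundary to the diatomaceous earth/ceramic fibre blanket interface, ΣR_partial = 0.5293 m·K/W.
T_interface = T_in − Q'·ΣR_partial = 231 °C − (129.4)(0.5293) = 163 °C

T = 163 °C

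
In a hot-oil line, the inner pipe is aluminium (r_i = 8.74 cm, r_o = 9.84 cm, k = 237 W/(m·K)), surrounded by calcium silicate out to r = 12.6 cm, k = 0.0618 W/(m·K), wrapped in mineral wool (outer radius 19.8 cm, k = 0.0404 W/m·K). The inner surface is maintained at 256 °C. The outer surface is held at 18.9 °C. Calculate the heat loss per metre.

Q' = 98.1 W/m

Treat each layer as a resistance in series:
  R'_aluminium = ln(0.0984/0.0874)/(2πk) = 0.1185/(2π·237) = 7.961×10^-5 m·K/W
  R'_calcium silicate = ln(0.126/0.0984)/(2πk) = 0.2472/(2π·0.0618) = 0.6367 m·K/W
  R'_mineral wool = ln(0.198/0.126)/(2πk) = 0.4520/(2π·0.0404) = 1.781 m·K/W
ΣR = 7.961×10^-5 + 0.6367 + 1.781 = 2.418 m·K/W
Q' = ΔT/ΣR = (256 °C − 18.9 °C)/2.418 = 98.1 W/m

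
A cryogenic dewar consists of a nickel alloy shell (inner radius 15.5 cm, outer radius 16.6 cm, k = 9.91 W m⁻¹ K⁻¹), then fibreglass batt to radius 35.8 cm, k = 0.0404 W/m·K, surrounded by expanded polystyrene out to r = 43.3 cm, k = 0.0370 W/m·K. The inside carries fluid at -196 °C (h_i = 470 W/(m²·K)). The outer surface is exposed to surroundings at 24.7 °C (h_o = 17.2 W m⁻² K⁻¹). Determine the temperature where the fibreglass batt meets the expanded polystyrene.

Resistance network (inner→outer):
  R_conv,in = 1/(4πr²h) = 1/(4π·0.155²·470) = 0.007047 K/W
  R_nickel alloy = (1/0.155 − 1/0.166)/(4πk) = 0.4275/(4π·9.91) = 0.003433 K/W
  R_fibreglass batt = (1/0.166 − 1/0.358)/(4πk) = 3.231/(4π·0.0404) = 6.364 K/W
  R_expanded polystyrene = (1/0.358 − 1/0.433)/(4πk) = 0.4838/(4π·0.0370) = 1.041 K/W
  R_conv,out = 1/(4πr²h) = 1/(4π·0.433²·17.2) = 0.02468 K/W
ΣR = 0.007047 + 0.003433 + 6.364 + 1.041 + 0.02468 = 7.440 K/W
Q = ΔT/ΣR = (-196 °C − 24.7 °C)/7.440 = -29.66 W
From the inner boundary to the fibreglass batt/expanded polystyrene interface, ΣR_partial = 6.374 K/W.
T_interface = T_in − Q·ΣR_partial = -196 °C − (-29.66)(6.374) = -6.9 °C

T = -6.9 °C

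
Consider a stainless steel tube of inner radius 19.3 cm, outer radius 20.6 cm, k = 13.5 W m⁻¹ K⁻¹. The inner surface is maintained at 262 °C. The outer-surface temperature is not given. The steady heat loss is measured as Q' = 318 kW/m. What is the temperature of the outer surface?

Sum the resistances:
  R'_stainless steel = ln(0.206/0.193)/(2πk) = 0.06519/(2π·13.5) = 7.685×10^-4 m·K/W
ΣR = 7.685×10^-4 m·K/W
ΔT = Q'·ΣR = 3.18×10^5 × 7.685×10^-4 = 244.4 K
Heat flows outward, so T_out = T_in − ΔT = 262 − 244.4 = 17.6 °C

T_out = 17.6 °C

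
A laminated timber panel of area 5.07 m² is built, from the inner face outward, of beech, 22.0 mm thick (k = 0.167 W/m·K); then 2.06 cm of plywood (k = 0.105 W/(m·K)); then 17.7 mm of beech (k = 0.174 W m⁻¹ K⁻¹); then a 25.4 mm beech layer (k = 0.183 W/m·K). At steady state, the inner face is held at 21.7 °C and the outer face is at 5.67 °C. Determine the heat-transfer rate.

Resistance network (inner→outer):
  R_beech = L/(kA) = 0.0220/(0.167·5.07) = 0.02598 K/W
  R_plywood = L/(kA) = 0.0206/(0.105·5.07) = 0.03870 K/W
  R_beech = L/(kA) = 0.0177/(0.174·5.07) = 0.02006 K/W
  R_beech = L/(kA) = 0.0254/(0.183·5.07) = 0.02738 K/W
ΣR = 0.02598 + 0.03870 + 0.02006 + 0.02738 = 0.1121 K/W
Q = ΔT/ΣR = (21.7 °C − 5.67 °C)/0.1121 = 143 W

Q = 143 W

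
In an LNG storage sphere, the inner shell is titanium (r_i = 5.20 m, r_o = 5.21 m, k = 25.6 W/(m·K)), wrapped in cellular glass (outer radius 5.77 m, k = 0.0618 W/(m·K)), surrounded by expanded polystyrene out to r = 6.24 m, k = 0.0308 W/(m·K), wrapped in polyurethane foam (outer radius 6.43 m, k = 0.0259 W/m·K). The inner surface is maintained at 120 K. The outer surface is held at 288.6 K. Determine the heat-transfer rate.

Treat each layer as a resistance in series:
  R_titanium = (1/5.20 − 1/5.21)/(4πk) = 3.691×10^-4/(4π·25.6) = 1.147×10^-6 K/W
  R_cellular glass = (1/5.21 − 1/5.77)/(4πk) = 0.01863/(4π·0.0618) = 0.02399 K/W
  R_expanded polystyrene = (1/5.77 − 1/6.24)/(4πk) = 0.01305/(4π·0.0308) = 0.03373 K/W
  R_polyurethane foam = (1/6.24 − 1/6.43)/(4πk) = 0.004735/(4π·0.0259) = 0.01455 K/W
ΣR = 1.147×10^-6 + 0.02399 + 0.03373 + 0.01455 = 0.07227 K/W
Q = ΔT/ΣR = (120 K − 288.6 K)/0.07227 = -2330 W
(Negative Q ⇒ heat flows inward; heat gain = 2330 W.)

Q = 2.33 kW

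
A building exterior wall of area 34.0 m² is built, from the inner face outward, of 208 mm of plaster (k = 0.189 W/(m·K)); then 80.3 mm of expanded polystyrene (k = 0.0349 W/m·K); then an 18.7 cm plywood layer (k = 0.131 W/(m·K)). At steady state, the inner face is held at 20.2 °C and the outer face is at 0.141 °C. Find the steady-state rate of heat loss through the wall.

Resistance network (inner→outer):
  R_plaster = L/(kA) = 0.208/(0.189·34.0) = 0.03237 K/W
  R_expanded polystyrene = L/(kA) = 0.0803/(0.0349·34.0) = 0.06767 K/W
  R_plywood = L/(kA) = 0.187/(0.131·34.0) = 0.04198 K/W
ΣR = 0.03237 + 0.06767 + 0.04198 = 0.1420 K/W
Q = ΔT/ΣR = (20.2 °C − 0.141 °C)/0.1420 = 141 W

Q = 141 W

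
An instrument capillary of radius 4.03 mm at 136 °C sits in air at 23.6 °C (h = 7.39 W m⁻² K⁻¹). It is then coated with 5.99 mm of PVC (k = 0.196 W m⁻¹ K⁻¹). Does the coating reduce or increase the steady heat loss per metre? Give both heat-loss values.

Critical radius for a cylinder: r_cr = k/h = 0.0265 m = 2.65 cm.
Outer radius after coating: r₂ = 0.00403 + 0.00599 = 0.01002 m.
Since r₁ < r_cr and r₂ ≤ r_cr, the coating moves toward the maximum at r_cr — heat loss rises.
Bare: R = 1/(2πr₁h) = 5.344 m·K/W; Q = 112.4/5.344 = 21.0 W/m.
Coated: R = R_cond + R_conv = 2.889 m·K/W; Q = 112.4/2.889 = 38.9 W/m.

increases: 21.0 → 38.9 W/m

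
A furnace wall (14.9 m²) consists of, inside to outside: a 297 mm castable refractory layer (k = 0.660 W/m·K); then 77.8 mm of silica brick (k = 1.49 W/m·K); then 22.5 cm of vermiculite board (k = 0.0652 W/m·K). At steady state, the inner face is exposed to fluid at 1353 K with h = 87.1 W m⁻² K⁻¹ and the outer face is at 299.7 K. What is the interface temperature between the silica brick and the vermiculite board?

T = 1217 K

Treat each layer as a resistance in series:
  R_conv,in = 1/(hA) = 1/(87.1·14.9) = 7.705×10^-4 K/W
  R_castable refractory = L/(kA) = 0.297/(0.660·14.9) = 0.03020 K/W
  R_silica brick = L/(kA) = 0.0778/(1.49·14.9) = 0.003504 K/W
  R_vermiculite board = L/(kA) = 0.225/(0.0652·14.9) = 0.2316 K/W
ΣR = 7.705×10^-4 + 0.03020 + 0.003504 + 0.2316 = 0.2661 K/W
Q = ΔT/ΣR = (1353 K − 299.7 K)/0.2661 = 3958 W
From the inner boundary to the silica brick/vermiculite board interface, ΣR_partial = 0.03447 K/W.
T_interface = T_in − Q·ΣR_partial = 1353 K − (3958)(0.03447) = 1217 K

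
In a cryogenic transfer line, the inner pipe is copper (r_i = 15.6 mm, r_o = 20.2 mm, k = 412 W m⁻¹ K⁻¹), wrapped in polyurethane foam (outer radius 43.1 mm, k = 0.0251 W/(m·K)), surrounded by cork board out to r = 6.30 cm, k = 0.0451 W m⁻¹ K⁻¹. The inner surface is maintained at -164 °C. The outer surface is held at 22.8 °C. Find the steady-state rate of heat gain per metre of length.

Q' = 30.4 W/m

Resistance network (inner→outer):
  R'_copper = ln(0.0202/0.0156)/(2πk) = 0.2584/(2π·412) = 9.982×10^-5 m·K/W
  R'_polyurethane foam = ln(0.0431/0.0202)/(2πk) = 0.7578/(2π·0.0251) = 4.805 m·K/W
  R'_cork board = ln(0.0630/0.0431)/(2πk) = 0.3796/(2π·0.0451) = 1.340 m·K/W
ΣR = 9.982×10^-5 + 4.805 + 1.340 = 6.145 m·K/W
Q' = ΔT/ΣR = (-164 °C − 22.8 °C)/6.145 = -30.4 W/m
(Negative Q' ⇒ heat flows inward; heat gain = 30.4 W/m.)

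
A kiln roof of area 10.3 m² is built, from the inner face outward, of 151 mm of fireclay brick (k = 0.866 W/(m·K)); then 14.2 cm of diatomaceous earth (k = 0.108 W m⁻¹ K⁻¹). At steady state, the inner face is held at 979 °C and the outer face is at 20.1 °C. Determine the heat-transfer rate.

Q = 6.63 kW

Resistance network (inner→outer):
  R_fireclay brick = L/(kA) = 0.151/(0.866·10.3) = 0.01693 K/W
  R_diatomaceous earth = L/(kA) = 0.142/(0.108·10.3) = 0.1277 K/W
ΣR = 0.01693 + 0.1277 = 0.1446 K/W
Q = ΔT/ΣR = (979 °C − 20.1 °C)/0.1446 = 6630 W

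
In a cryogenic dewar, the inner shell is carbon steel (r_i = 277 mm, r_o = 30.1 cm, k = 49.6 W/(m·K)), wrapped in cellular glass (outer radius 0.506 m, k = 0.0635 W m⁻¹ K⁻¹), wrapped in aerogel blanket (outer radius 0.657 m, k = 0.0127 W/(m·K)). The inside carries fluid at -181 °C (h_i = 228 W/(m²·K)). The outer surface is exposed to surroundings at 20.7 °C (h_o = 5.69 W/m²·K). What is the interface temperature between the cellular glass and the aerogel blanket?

T = -106 °C

Series thermal resistances, inner to outer:
  R_conv,in = 1/(4πr²h) = 1/(4π·0.277²·228) = 0.004549 K/W
  R_carbon steel = (1/0.277 − 1/0.301)/(4πk) = 0.2878/(4π·49.6) = 4.618×10^-4 K/W
  R_cellular glass = (1/0.301 − 1/0.506)/(4πk) = 1.346/(4π·0.0635) = 1.687 K/W
  R_aerogel blanket = (1/0.506 − 1/0.657)/(4πk) = 0.4542/(4π·0.0127) = 2.846 K/W
  R_conv,out = 1/(4πr²h) = 1/(4π·0.657²·5.69) = 0.03240 K/W
ΣR = 0.004549 + 4.618×10^-4 + 1.687 + 2.846 + 0.03240 = 4.570 K/W
Q = ΔT/ΣR = (-181 °C − 20.7 °C)/4.570 = -44.14 W
From the inner boundary to the cellular glass/aerogel blanket interface, ΣR_partial = 1.692 K/W.
T_interface = T_in − Q·ΣR_partial = -181 °C − (-44.14)(1.692) = -106 °C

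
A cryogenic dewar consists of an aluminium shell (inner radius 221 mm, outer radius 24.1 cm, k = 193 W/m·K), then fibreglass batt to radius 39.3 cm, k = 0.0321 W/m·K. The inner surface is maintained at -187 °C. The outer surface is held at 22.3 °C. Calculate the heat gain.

Q = 52.6 W

Treat each layer as a resistance in series:
  R_aluminium = (1/0.221 − 1/0.241)/(4πk) = 0.3755/(4π·193) = 1.548×10^-4 K/W
  R_fibreglass batt = (1/0.241 − 1/0.393)/(4πk) = 1.605/(4π·0.0321) = 3.978 K/W
ΣR = 1.548×10^-4 + 3.978 = 3.978 K/W
Q = ΔT/ΣR = (-187 °C − 22.3 °C)/3.978 = -52.6 W
(Negative Q ⇒ heat flows inward; heat gain = 52.6 W.)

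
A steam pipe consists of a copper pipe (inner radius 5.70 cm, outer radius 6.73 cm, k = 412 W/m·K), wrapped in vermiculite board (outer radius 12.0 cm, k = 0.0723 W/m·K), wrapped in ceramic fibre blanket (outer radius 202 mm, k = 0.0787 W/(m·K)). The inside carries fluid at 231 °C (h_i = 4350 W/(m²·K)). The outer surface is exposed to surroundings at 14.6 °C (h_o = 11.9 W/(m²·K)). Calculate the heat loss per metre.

Resistance network (inner→outer):
  R'_conv,in = 1/(2πr h) = 1/(2π·0.0570·4350) = 6.419×10^-4 m·K/W
  R'_copper = ln(0.0673/0.0570)/(2πk) = 0.1661/(2π·412) = 6.417×10^-5 m·K/W
  R'_vermiculite board = ln(0.120/0.0673)/(2πk) = 0.5783/(2π·0.0723) = 1.273 m·K/W
  R'_ceramic fibre blanket = ln(0.202/0.120)/(2πk) = 0.5208/(2π·0.0787) = 1.053 m·K/W
  R'_conv,out = 1/(2πr h) = 1/(2π·0.202·11.9) = 0.06621 m·K/W
ΣR = 6.419×10^-4 + 6.417×10^-5 + 1.273 + 1.053 + 0.06621 = 2.393 m·K/W
Q' = ΔT/ΣR = (231 °C − 14.6 °C)/2.393 = 90.4 W/m

Q' = 90.4 W/m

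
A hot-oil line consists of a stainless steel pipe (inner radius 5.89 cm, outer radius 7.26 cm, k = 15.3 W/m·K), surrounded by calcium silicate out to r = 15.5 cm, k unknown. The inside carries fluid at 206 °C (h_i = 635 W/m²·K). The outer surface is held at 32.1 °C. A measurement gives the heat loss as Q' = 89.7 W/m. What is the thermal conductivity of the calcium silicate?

ΣR = ΔT/Q' = |206 − 32.1|/89.7 = 1.939 m·K/W
Known resistances:
  R'_conv,in = 1/(2πr h) = 1/(2π·0.0589·635) = 0.004255 m·K/W
  R'_stainless steel = ln(0.0726/0.0589)/(2πk) = 0.2091/(2π·15.3) = 0.002175 m·K/W
R_calcium silicate = ΣR − ΣR_known = 1.939 − 0.006430 = 1.933 m·K/W
ln(r₂/r₁)/(2πk) = 1.933 ⇒ k = 0.7585/(2π·1.933) = 0.0625 W/m·K

k = 0.0625 W/m·K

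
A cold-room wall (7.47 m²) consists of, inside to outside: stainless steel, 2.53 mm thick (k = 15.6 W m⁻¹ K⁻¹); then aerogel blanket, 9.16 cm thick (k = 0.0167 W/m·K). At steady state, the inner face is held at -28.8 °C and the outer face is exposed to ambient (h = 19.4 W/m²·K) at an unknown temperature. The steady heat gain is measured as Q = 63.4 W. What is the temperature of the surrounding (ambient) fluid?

T_out = 18.2 °C

Series resistances:
  R_stainless steel = L/(kA) = 0.00253/(15.6·7.47) = 2.171×10^-5 K/W
  R_aerogel blanket = L/(kA) = 0.0916/(0.0167·7.47) = 0.7343 K/W
  R_conv,out = 1/(hA) = 1/(19.4·7.47) = 0.006900 K/W
ΣR = 0.7412 K/W
ΔT = Q·ΣR = 63.4 × 0.7412 = 46.99 K
Heat flows inward, so T_out = T_in + ΔT = -28.8 + 46.99 = 18.2 °C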